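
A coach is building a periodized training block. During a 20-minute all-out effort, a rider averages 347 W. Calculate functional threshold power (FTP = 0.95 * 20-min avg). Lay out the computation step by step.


FTP = 0.95 * 347
= 329.65 W

329.65 W


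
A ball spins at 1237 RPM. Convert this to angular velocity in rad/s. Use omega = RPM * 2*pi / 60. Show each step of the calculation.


omega = 1237 * 2 * pi / 60
= 1237 * 6.28318531 / 60
= 7772.3 / 60
= 129.538 rad/s

129.538 rad/s


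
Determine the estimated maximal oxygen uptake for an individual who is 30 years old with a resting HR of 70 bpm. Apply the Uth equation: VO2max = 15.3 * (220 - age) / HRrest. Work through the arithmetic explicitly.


HRmax = 220 - 30 = 190
VO2max = 15.3 * (190 / 70)
= 15.3 * 2.7143
= 41.53 mL/kg/min

41.53 mL/kg/min


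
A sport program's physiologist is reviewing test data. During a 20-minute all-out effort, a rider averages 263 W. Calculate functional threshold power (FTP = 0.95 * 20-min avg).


FTP = 0.95 * 263
= 249.85 W

249.85 W


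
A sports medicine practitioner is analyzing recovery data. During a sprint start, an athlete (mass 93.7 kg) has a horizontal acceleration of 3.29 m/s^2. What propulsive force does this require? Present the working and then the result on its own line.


Propulsive force = mass * acceleration
= 93.7 kg * 3.29 m/s^2
= 308.27 N

308.27 N


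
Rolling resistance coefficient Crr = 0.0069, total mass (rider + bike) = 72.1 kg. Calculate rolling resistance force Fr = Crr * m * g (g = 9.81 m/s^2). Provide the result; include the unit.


Fr = Crr * m * g
= 0.0069 * 72.1 * 9.81
= 4.88 N

4.88 N


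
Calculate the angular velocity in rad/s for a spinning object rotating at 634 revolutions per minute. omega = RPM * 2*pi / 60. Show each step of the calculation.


omega = RPM * 2*pi / 60
= 634 * 6.28318531 / 60
= 66.392 rad/s

66.392 rad/s


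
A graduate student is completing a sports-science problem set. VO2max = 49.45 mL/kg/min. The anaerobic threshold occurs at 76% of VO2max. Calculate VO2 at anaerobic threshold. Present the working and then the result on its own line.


AT fraction = 76 / 100 = 0.76
AT VO2 = 49.45 * 0.76
= 37.58 mL/kg/min

37.58 mL/kg/min


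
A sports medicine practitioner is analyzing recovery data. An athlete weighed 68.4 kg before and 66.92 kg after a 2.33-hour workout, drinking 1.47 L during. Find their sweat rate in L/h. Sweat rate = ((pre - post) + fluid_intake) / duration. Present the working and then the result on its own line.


Body mass change = 1.48 kg
Total sweat loss = 1.48 + 1.47 = 2.95 L
Rate = 2.95 / 2.33 = 1.266 L/h

1.266 L/h


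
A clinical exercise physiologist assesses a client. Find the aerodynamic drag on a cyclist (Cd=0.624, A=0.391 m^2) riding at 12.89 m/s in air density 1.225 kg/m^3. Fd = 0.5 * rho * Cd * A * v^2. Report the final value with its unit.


Fd = 0.5 * 1.225 * 0.624 * 0.391 * 12.89^2
= 0.5 * 1.225 * 0.624 * 0.391 * 166.1521
= 24.83 N

24.83 N


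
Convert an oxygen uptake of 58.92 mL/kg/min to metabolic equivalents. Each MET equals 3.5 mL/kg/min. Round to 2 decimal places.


One MET = 3.5 mL/kg/min
Number of METs = 58.92 / 3.5
= 16.83 METs

16.83 METs


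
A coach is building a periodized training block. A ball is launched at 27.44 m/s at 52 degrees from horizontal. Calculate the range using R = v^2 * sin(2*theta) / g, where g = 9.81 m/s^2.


sin(2 * 52) = sin(104) = 0.970296
v^2 = 27.44^2 = 752.9536
R = 752.9536 * 0.970296 / 9.81
= 74.474 m

74.474 m


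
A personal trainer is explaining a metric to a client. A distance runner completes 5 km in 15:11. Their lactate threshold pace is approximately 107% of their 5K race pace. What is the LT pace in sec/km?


Convert to seconds: 15 min 11 s = 911 s
Pace per km = 911 / 5 = 182.2 s/km
LT pace = 182.2 * 1.07 = 194.95 s/km

194.95 s/km


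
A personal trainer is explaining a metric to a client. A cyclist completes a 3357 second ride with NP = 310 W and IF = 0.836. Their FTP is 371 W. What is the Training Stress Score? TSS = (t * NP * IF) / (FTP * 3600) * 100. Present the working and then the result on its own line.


t * NP * IF = 3357 * 310 * 0.836 = 870000.12
FTP * 3600 = 1335600
TSS = (870000.12 / 1335600) * 100 = 65.14

65.14 TSS


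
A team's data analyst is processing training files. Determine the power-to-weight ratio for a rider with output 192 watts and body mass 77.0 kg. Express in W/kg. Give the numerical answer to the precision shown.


P/W = 192 / 77.0 = 2.494 W/kg

2.494 W/kg


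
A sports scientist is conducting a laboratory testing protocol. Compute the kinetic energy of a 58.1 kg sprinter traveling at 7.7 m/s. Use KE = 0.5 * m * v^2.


Velocity squared = 59.29
KE = 0.5 * 58.1 * 59.29 = 1722.37 J

1722.37 J


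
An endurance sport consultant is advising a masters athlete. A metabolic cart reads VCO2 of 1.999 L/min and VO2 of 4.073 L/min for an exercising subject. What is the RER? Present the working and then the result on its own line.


RER = VCO2 / VO2 = 1.999 / 4.073 = 0.4908

0.4908


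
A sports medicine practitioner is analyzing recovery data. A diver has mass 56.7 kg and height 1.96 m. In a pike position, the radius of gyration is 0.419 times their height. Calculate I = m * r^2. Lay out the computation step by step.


r = 0.419 * 1.96 = 0.82124 m
I = m * r^2 = 56.7 * 0.674435 = 38.24 kg*m^2

38.24 kg*m^2


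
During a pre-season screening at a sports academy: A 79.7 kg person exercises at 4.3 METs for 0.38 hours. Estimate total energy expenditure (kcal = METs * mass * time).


Energy = METs * mass(kg) * time(h)
= 4.3 * 79.7 * 0.38
= 130.23 kcal

130.23 kcal


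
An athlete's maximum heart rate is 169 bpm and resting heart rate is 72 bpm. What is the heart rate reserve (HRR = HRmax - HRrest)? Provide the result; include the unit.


HRR = HRmax - HRrest
= 169 - 72
= 97 bpm

97 bpm


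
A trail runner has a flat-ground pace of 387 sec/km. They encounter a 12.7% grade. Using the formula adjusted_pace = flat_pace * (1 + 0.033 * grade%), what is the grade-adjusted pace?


Grade factor = 1 + 0.033 * 12.7 = 1.4191
Adjusted = 387 * 1.4191 = 549.19 sec/km

549.19 s/km


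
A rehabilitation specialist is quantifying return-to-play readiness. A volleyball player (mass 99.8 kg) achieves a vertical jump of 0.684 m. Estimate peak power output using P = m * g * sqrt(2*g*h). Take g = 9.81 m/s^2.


2 * g * h = 2 * 9.81 * 0.684 = 13.42008
sqrt(13.42008) = 3.663343 m/s
P = 99.8 * 9.81 * 3.663343 = 3586.55 W

3586.55 W


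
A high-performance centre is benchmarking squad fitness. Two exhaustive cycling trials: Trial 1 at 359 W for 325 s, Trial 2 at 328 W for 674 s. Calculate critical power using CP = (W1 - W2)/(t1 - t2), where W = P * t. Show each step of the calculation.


W1 = 359 * 325 = 116675 J
W2 = 328 * 674 = 221072 J
CP = (116675 - 221072) / (325 - 674)
= -104397 / -349
= 299.13 W

299.13 W


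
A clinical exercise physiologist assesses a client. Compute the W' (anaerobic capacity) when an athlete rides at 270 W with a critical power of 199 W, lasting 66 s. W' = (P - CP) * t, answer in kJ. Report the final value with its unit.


Above-CP power = 71 W
Duration = 66 s
W' = 71 * 66 = 4686 J
Convert: 4686 / 1000 = 4.686 kJ

4.686 kJ


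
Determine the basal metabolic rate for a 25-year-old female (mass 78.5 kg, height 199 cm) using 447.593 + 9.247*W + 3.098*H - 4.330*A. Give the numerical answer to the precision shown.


BMR = 447.593 + 9.247*78.5 + 3.098*199 - 4.330*25
= 1681.73 kcal/day

1681.73 kcal/day


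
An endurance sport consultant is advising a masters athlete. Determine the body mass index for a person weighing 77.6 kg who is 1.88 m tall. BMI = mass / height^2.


BMI = mass / height^2
= 77.6 / 1.88^2
= 77.6 / 3.5344
= 21.96 kg/m^2

21.96 kg/m^2


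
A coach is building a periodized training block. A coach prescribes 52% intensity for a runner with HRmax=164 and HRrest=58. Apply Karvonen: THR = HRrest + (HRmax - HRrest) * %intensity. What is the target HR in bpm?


Heart rate reserve = 164 - 58 = 106
Intensity fraction = 52 / 100 = 0.52
THR = 58 + 106 * 0.52 = 113.12 bpm

113.12 bpm


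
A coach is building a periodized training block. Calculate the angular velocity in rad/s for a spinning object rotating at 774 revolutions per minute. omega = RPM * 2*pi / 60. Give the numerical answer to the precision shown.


omega = RPM * 2*pi / 60
= 774 * 6.28318531 / 60
= 81.053 rad/s

81.053 rad/s


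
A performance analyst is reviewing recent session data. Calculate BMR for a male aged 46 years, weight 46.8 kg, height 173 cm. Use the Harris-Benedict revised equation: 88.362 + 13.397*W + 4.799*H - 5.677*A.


Substituting values:
W term = 13.397 * 46.8 = 626.9796
H term = 4.799 * 173 = 830.227
A term = 5.677 * 46 = 261.142
BMR = 1284.43 kcal/day

1284.43 kcal/day


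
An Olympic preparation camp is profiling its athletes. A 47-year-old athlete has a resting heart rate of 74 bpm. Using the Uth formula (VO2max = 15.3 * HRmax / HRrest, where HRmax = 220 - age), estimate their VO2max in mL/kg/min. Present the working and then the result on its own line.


HRmax = 220 - 47 = 173 bpm
Ratio = HRmax / HRrest = 173 / 74 = 2.3378
VO2max = 15.3 * 2.3378 = 35.77 mL/kg/min

35.77 mL/kg/min


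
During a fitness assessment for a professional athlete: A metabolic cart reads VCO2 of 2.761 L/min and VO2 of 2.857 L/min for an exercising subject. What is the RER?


RER = VCO2 / VO2 = 2.761 / 2.857 = 0.9664

0.9664


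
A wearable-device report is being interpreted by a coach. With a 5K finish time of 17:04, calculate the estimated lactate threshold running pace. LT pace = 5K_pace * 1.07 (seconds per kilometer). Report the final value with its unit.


Race duration = 1024 s for 5 km
Average pace = 1024 / 5 = 204.8 s/km
LT pace = 204.8 * 1.07
= 219.14 s/km

219.14 s/km


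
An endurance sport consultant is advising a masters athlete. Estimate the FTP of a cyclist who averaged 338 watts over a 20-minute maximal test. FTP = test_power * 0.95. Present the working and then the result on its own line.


FTP = 338 * 0.95 = 321.1 W

321.1 W


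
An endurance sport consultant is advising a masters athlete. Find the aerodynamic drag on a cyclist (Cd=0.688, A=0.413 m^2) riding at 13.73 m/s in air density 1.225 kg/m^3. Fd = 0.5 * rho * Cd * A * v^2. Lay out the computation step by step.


Fd = 0.5 * 1.225 * 0.688 * 0.413 * 13.73^2
= 0.5 * 1.225 * 0.688 * 0.413 * 188.5129
= 32.808 N

32.808 N


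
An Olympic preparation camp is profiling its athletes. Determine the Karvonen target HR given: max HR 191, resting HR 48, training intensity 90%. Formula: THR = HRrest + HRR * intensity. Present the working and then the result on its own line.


HRR = HRmax - HRrest = 191 - 48 = 143
THR = 48 + 143 * 0.9
= 176.7 bpm

176.7 bpm


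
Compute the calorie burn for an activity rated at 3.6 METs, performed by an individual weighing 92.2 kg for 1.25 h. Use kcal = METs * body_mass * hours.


Product of METs and mass = 3.6 * 92.2 = 331.92
Total kcal = 331.92 * 1.25 = 414.9 kcal

414.9 kcal


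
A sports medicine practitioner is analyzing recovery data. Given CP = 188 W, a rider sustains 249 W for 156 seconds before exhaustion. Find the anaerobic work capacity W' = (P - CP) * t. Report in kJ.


Excess power = 249 - 188 = 61 W
Work above CP = 61 * 156 = 9516 J
W' = 9.516 kJ

9.516 kJ


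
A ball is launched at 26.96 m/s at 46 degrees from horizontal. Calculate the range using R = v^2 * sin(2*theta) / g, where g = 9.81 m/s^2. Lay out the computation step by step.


sin(2 * 46) = sin(92) = 0.999391
v^2 = 26.96^2 = 726.8416
R = 726.8416 * 0.999391 / 9.81
= 74.047 m

74.047 m


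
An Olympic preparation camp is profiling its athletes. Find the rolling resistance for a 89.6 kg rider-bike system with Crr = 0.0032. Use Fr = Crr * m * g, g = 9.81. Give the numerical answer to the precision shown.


m * g = 89.6 * 9.81 = 878.976 N
Fr = 0.0032 * 878.976 = 2.813 N

2.813 N


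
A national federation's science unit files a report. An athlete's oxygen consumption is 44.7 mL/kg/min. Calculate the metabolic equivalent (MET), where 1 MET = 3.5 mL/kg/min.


MET = VO2 / 3.5
= 44.7 / 3.5
= 12.77 METs

12.77 METs


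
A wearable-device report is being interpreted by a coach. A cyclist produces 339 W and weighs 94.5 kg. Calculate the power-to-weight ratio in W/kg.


P/W = power / mass
= 339 / 94.5
= 3.587 W/kg

3.587 W/kg


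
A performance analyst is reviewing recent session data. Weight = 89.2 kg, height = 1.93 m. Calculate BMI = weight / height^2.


height^2 = 1.93^2 = 3.7249
BMI = 89.2 / 3.7249 = 23.95 kg/m^2

23.95 kg/m^2


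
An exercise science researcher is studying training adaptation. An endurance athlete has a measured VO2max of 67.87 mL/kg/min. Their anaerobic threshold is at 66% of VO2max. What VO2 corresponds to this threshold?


Anaerobic threshold VO2 = VO2max * 66%
= 67.87 * 0.66
= 44.79 mL/kg/min

44.79 mL/kg/min


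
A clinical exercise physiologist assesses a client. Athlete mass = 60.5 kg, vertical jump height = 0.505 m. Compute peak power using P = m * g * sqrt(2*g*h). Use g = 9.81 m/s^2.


sqrt(2 * 9.81 * 0.505) = sqrt(9.9081) = 3.147713 m/s
P = 60.5 * 9.81 * 3.147713
= 1868.18 W

1868.18 W


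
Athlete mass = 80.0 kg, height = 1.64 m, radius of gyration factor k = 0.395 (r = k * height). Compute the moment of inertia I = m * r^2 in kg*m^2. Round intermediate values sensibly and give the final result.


r = k * height = 0.395 * 1.64 = 0.6478 m
r^2 = 0.6478^2 = 0.419645
I = 80.0 * 0.419645 = 33.572 kg*m^2

33.572 kg*m^2


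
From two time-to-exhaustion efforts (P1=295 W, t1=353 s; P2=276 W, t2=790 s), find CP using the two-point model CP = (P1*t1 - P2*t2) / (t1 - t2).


Work in trial 1 = 104135 J
Work in trial 2 = 218040 J
Delta work = -113905 J
Delta time = -437 s
CP = -113905 / -437 = 260.65 W

260.65 W


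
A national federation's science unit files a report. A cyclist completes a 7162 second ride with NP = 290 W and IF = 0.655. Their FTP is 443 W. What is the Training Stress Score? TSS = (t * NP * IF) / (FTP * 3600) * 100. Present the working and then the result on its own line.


t * NP * IF = 7162 * 290 * 0.655 = 1360421.9
FTP * 3600 = 1594800
TSS = (1360421.9 / 1594800) * 100 = 85.3

85.3 TSS


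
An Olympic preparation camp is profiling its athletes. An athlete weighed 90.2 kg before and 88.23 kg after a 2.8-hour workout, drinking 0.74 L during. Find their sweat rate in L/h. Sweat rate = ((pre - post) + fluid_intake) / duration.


Body mass change = 1.97 kg
Total sweat loss = 1.97 + 0.74 = 2.71 L
Rate = 2.71 / 2.8 = 0.968 L/h

0.968 L/h


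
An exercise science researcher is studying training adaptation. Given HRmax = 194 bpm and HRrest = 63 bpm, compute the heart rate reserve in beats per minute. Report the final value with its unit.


Heart rate reserve = maximum HR minus resting HR
HRR = 194 - 63 = 131 bpm

131 bpm


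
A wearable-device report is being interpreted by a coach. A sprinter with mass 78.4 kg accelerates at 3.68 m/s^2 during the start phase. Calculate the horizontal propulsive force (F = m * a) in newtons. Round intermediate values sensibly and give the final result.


F = m * a
= 78.4 * 3.68
= 288.51 N

288.51 N


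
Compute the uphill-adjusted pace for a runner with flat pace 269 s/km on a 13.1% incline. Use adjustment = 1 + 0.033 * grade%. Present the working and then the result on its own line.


Adjustment factor = 1 + 0.033 * 13.1 = 1.4323
Grade-adjusted pace = 269 * 1.4323 = 385.29 s/km

385.29 s/km


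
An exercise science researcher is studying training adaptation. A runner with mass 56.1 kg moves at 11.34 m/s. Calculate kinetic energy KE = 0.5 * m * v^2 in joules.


v^2 = 11.34^2 = 128.5956
KE = 0.5 * 56.1 * 128.5956
= 3607.11 J

3607.11 J


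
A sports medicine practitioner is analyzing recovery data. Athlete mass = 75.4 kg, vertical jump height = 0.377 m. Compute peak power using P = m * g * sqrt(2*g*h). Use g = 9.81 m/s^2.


sqrt(2 * 9.81 * 0.377) = sqrt(7.39674) = 2.719695 m/s
P = 75.4 * 9.81 * 2.719695
= 2011.69 W

2011.69 W


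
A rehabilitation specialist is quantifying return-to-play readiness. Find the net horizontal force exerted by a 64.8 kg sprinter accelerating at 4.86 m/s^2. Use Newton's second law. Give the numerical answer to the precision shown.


Newton's second law: F = m * a
F = 64.8 * 4.86 = 314.93 N

314.93 N


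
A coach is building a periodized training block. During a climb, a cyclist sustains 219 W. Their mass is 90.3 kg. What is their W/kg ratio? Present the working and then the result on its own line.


Power-to-weight = 219 W / 90.3 kg
= 2.425 W/kg

2.425 W/kg


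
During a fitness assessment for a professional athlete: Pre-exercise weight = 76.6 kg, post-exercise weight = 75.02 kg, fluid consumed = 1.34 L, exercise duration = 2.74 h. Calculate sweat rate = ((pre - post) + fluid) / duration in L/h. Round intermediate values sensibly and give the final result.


Weight loss = 76.6 - 75.02 = 1.58 kg (approx L)
Total sweat = 1.58 + 1.34 = 2.92 L
Sweat rate = 2.92 / 2.74 = 1.066 L/h

1.066 L/h


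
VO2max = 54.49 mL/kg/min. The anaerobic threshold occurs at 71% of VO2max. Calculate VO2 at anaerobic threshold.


AT fraction = 71 / 100 = 0.71
AT VO2 = 54.49 * 0.71
= 38.69 mL/kg/min

38.69 mL/kg/min


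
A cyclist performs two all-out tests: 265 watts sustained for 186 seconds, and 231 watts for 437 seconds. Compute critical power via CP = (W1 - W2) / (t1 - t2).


W1 = P1 * t1 = 265 * 186 = 49290 J
W2 = P2 * t2 = 231 * 437 = 100947 J
CP = (49290 - 100947) / (186 - 437)
= 205.8 W

205.8 W


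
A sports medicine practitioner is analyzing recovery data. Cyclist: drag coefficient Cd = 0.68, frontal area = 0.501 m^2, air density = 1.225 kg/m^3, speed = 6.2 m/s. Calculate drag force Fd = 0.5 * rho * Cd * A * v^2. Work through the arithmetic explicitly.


v^2 = 6.2^2 = 38.44
Fd = 0.5 * 1.225 * 0.68 * 0.501 * 38.44
= 8.021 N

8.021 N


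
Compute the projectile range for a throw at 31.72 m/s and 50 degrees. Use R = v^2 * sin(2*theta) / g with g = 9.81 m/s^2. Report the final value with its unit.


Two times the angle = 100 degrees
sin(100) = 0.984808
R = 1006.1584 * 0.984808 / 9.81 = 101.006 m

101.006 m


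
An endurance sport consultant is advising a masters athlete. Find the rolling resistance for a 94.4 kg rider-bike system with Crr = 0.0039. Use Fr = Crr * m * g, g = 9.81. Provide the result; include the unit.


m * g = 94.4 * 9.81 = 926.064 N
Fr = 0.0039 * 926.064 = 3.612 N

3.612 N


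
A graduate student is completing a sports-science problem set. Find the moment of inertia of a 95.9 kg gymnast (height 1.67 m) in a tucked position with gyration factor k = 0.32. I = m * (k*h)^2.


Radius of gyration = 0.32 * 1.67 = 0.5344 m
I = 95.9 * 0.5344^2
= 95.9 * 0.285583
= 27.387 kg*m^2

27.387 kg*m^2


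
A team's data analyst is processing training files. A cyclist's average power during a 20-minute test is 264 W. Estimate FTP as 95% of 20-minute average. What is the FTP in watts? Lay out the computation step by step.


FTP = 20-min power * 0.95
= 264 * 0.95
= 250.8 W

250.8 W


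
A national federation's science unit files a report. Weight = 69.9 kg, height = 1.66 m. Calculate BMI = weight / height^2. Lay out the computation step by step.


height^2 = 1.66^2 = 2.7556
BMI = 69.9 / 2.7556 = 25.37 kg/m^2

25.37 kg/m^2


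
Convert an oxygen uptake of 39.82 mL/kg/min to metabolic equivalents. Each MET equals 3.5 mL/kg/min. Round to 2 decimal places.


One MET = 3.5 mL/kg/min
Number of METs = 39.82 / 3.5
= 11.38 METs

11.38 METs


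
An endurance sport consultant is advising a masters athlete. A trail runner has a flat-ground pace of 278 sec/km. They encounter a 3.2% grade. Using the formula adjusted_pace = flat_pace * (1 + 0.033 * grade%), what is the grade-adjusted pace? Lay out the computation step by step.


Grade factor = 1 + 0.033 * 3.2 = 1.1056
Adjusted = 278 * 1.1056 = 307.36 sec/km

307.36 s/km


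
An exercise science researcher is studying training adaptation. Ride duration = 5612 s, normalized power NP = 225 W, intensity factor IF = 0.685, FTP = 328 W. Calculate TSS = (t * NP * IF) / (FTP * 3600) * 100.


Numerator = 5612 * 225 * 0.685 = 864949.5
Denominator = 328 * 3600 = 1180800
TSS = 864949.5 / 1180800 * 100
= 73.25

73.25 TSS


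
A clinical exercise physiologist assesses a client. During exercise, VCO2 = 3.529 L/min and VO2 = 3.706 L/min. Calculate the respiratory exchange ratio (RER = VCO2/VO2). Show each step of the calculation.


RER = VCO2 / VO2
= 3.529 / 3.706
= 0.9522

0.9522


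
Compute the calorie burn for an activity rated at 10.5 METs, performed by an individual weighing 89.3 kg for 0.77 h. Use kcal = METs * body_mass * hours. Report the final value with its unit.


Product of METs and mass = 10.5 * 89.3 = 937.65
Total kcal = 937.65 * 0.77 = 721.99 kcal

721.99 kcal


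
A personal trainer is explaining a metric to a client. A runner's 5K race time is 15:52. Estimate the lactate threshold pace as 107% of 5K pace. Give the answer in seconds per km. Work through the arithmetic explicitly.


Total race time = 15*60 + 52 = 952 seconds
5K pace = 952 / 5 = 190.4 sec/km
LT pace = 190.4 * 1.07 = 203.73 sec/km

203.73 s/km


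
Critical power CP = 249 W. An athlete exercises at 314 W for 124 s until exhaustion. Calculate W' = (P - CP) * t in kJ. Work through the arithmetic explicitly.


P - CP = 314 - 249 = 65 W
W' = 65 * 124 = 8060 J
= 8060 / 1000 = 8.06 kJ

8.06 kJ


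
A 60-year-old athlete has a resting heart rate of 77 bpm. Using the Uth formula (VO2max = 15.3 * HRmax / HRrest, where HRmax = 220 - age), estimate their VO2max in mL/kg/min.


HRmax = 220 - 60 = 160 bpm
Ratio = HRmax / HRrest = 160 / 77 = 2.0779
VO2max = 15.3 * 2.0779 = 31.79 mL/kg/min

31.79 mL/kg/min


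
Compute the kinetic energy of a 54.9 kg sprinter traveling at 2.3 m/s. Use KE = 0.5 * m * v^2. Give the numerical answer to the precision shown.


Velocity squared = 5.29
KE = 0.5 * 54.9 * 5.29 = 145.21 J

145.21 J


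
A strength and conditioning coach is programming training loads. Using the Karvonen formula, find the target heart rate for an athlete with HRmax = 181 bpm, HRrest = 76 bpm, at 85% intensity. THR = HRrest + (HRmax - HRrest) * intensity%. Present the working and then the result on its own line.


HRR = 181 - 76 = 105
THR = 76 + 105 * 0.85
= 76 + 89.25
= 165.25 bpm

165.25 bpm


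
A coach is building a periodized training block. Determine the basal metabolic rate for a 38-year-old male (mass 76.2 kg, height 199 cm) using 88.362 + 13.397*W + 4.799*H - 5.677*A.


BMR = 88.362 + 13.397*76.2 + 4.799*199 - 5.677*38
= 1848.49 kcal/day

1848.49 kcal/day


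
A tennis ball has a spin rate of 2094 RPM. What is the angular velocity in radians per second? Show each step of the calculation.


Convert RPM to rad/s: multiply by 2*pi and divide by 60
omega = 2094 * 2 * pi / 60
= 219.283 rad/s

219.283 rad/s


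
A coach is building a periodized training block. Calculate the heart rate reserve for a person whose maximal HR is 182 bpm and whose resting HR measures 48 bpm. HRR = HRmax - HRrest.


HRmax = 182 bpm
HRrest = 48 bpm
HRR = 182 - 48 = 134 bpm

134 bpm


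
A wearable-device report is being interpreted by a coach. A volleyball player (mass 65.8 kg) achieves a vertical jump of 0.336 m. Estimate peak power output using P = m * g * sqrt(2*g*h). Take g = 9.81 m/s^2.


2 * g * h = 2 * 9.81 * 0.336 = 6.59232
sqrt(6.59232) = 2.567551 m/s
P = 65.8 * 9.81 * 2.567551 = 1657.35 W

1657.35 W


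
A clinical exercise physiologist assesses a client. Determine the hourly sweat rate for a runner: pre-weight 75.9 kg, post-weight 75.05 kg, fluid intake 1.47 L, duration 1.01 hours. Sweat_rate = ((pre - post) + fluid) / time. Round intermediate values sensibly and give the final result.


Mass lost = 75.9 - 75.05 = 0.85 kg
Add fluid consumed: 0.85 + 1.47 = 2.32 L total sweat
Sweat rate = 2.32 / 1.01 = 2.297 L/h

2.297 L/h


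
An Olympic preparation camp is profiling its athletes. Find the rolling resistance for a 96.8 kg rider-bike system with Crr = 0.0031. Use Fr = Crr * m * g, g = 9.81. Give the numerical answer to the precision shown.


m * g = 96.8 * 9.81 = 949.608 N
Fr = 0.0031 * 949.608 = 2.944 N

2.944 N


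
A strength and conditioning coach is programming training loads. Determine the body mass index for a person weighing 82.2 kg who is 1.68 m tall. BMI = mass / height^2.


BMI = mass / height^2
= 82.2 / 1.68^2
= 82.2 / 2.8224
= 29.12 kg/m^2

29.12 kg/m^2


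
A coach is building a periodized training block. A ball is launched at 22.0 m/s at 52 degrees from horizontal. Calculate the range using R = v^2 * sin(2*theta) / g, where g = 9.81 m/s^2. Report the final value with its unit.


sin(2 * 52) = sin(104) = 0.970296
v^2 = 22.0^2 = 484.0
R = 484.0 * 0.970296 / 9.81
= 47.872 m

47.872 m


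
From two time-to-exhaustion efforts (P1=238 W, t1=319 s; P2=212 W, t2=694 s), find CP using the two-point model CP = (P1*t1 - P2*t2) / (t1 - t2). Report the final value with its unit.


Work in trial 1 = 75922 J
Work in trial 2 = 147128 J
Delta work = -71206 J
Delta time = -375 s
CP = -71206 / -375 = 189.88 W

189.88 W


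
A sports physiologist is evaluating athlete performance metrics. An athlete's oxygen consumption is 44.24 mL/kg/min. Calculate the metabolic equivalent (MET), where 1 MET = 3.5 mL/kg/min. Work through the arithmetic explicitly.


MET = VO2 / 3.5
= 44.24 / 3.5
= 12.64 METs

12.64 METs


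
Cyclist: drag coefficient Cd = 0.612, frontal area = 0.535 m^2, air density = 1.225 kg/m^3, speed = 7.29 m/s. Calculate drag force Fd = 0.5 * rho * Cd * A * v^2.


v^2 = 7.29^2 = 53.1441
Fd = 0.5 * 1.225 * 0.612 * 0.535 * 53.1441
= 10.658 N

10.658 N


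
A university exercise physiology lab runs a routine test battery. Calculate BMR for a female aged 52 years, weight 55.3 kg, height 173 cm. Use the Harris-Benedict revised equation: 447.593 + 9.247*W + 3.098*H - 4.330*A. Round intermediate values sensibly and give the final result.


Substituting values:
W term = 9.247 * 55.3 = 511.3591
H term = 3.098 * 173 = 535.954
A term = 4.330 * 52 = 225.16
BMR = 1269.75 kcal/day

1269.75 kcal/day


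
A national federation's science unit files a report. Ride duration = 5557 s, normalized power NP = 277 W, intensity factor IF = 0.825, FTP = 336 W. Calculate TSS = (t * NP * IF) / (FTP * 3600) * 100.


Numerator = 5557 * 277 * 0.825 = 1269913.425
Denominator = 336 * 3600 = 1209600
TSS = 1269913.425 / 1209600 * 100
= 104.99

104.99 TSS


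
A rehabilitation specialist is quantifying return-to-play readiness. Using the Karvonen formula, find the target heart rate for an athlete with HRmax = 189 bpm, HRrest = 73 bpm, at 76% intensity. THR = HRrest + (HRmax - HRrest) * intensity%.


HRR = 189 - 73 = 116
THR = 73 + 116 * 0.76
= 73 + 88.16
= 161.16 bpm

161.16 bpm


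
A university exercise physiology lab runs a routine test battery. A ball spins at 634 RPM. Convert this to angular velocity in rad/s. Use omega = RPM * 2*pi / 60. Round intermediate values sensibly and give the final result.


omega = 634 * 2 * pi / 60
= 634 * 6.28318531 / 60
= 3983.539 / 60
= 66.392 rad/s

66.392 rad/s


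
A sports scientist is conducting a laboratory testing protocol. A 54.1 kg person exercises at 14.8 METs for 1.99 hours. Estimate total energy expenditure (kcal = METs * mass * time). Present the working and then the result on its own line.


Energy = METs * mass(kg) * time(h)
= 14.8 * 54.1 * 1.99
= 1593.35 kcal

1593.35 kcal


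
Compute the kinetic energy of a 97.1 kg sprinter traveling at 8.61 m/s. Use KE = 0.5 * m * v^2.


Velocity squared = 74.1321
KE = 0.5 * 97.1 * 74.1321 = 3599.11 J

3599.11 J


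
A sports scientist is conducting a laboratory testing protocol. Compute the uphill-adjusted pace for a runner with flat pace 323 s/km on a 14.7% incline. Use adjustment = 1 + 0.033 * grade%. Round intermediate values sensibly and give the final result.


Adjustment factor = 1 + 0.033 * 14.7 = 1.4851
Grade-adjusted pace = 323 * 1.4851 = 479.69 s/km

479.69 s/km


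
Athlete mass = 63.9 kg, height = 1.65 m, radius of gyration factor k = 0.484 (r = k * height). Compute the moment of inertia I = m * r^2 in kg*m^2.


r = k * height = 0.484 * 1.65 = 0.7986 m
r^2 = 0.7986^2 = 0.637762
I = 63.9 * 0.637762 = 40.753 kg*m^2

40.753 kg*m^2


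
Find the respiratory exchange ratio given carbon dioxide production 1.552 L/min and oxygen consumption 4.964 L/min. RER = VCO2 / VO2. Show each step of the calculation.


VCO2 = 1.552 L/min
VO2 = 4.964 L/min
RER = 1.552 / 4.964 = 0.3127

0.3127


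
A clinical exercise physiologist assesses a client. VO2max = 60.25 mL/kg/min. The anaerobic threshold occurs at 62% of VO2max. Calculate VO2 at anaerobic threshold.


AT fraction = 62 / 100 = 0.62
AT VO2 = 60.25 * 0.62
= 37.36 mL/kg/min

37.36 mL/kg/min


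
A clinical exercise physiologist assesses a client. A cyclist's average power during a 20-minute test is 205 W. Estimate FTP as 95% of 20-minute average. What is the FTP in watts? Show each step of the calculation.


FTP = 20-min power * 0.95
= 205 * 0.95
= 194.75 W

194.75 W


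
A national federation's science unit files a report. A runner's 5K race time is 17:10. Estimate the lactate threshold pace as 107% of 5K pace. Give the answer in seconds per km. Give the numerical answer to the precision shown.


Total race time = 17*60 + 10 = 1030 seconds
5K pace = 1030 / 5 = 206.0 sec/km
LT pace = 206.0 * 1.07 = 220.42 sec/km

220.42 s/km


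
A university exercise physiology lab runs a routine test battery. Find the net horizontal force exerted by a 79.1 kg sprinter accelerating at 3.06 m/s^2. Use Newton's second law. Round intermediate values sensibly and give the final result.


Newton's second law: F = m * a
F = 79.1 * 3.06 = 242.05 N

242.05 N


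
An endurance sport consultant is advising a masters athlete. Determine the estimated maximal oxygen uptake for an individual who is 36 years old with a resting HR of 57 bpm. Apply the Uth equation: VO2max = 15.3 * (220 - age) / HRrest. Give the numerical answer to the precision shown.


HRmax = 220 - 36 = 184
VO2max = 15.3 * (184 / 57)
= 15.3 * 3.2281
= 49.39 mL/kg/min

49.39 mL/kg/min


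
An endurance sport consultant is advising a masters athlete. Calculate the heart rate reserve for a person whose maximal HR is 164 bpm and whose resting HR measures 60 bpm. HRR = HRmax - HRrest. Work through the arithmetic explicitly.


HRmax = 164 bpm
HRrest = 60 bpm
HRR = 164 - 60 = 104 bpm

104 bpm


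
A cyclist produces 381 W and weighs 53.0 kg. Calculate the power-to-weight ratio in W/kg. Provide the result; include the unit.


P/W = power / mass
= 381 / 53.0
= 7.189 W/kg

7.189 W/kg


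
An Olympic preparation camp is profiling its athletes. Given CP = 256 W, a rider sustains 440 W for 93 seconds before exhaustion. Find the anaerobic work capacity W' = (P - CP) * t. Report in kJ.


Excess power = 440 - 256 = 184 W
Work above CP = 184 * 93 = 17112 J
W' = 17.112 kJ

17.112 kJ


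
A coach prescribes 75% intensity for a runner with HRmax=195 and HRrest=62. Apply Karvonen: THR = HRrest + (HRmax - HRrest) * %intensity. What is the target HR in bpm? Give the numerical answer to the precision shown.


Heart rate reserve = 195 - 62 = 133
Intensity fraction = 75 / 100 = 0.75
THR = 62 + 133 * 0.75 = 161.75 bpm

161.75 bpm


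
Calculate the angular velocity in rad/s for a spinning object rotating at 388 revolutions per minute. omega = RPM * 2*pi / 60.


omega = RPM * 2*pi / 60
= 388 * 6.28318531 / 60
= 40.631 rad/s

40.631 rad/s


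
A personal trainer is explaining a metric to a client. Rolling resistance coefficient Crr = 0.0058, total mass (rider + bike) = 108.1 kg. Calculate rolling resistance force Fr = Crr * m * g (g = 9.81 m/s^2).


Fr = Crr * m * g
= 0.0058 * 108.1 * 9.81
= 6.151 N

6.151 N


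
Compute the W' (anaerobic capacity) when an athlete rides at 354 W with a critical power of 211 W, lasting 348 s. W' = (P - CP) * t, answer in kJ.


Above-CP power = 143 W
Duration = 348 s
W' = 143 * 348 = 49764 J
Convert: 49764 / 1000 = 49.764 kJ

49.764 kJ


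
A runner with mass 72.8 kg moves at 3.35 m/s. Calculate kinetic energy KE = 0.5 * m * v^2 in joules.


v^2 = 3.35^2 = 11.2225
KE = 0.5 * 72.8 * 11.2225
= 408.5 J

408.5 J


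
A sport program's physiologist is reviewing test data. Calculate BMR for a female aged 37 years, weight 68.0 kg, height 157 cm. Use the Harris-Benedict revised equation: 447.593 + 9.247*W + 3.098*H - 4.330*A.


Substituting values:
W term = 9.247 * 68.0 = 628.796
H term = 3.098 * 157 = 486.386
A term = 4.330 * 37 = 160.21
BMR = 1402.57 kcal/day

1402.57 kcal/day


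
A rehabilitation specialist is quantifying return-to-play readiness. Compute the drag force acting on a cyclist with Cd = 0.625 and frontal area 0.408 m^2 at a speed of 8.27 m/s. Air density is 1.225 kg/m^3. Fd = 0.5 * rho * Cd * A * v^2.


Step 1: v^2 = 68.3929
Step 2: Fd = 0.5 * 1.225 * 0.625 * 0.408 * 68.3929
= 10.682 N

10.682 N


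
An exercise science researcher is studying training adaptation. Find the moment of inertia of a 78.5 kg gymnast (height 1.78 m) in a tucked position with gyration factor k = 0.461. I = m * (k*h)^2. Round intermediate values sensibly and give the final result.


Radius of gyration = 0.461 * 1.78 = 0.82058 m
I = 78.5 * 0.82058^2
= 78.5 * 0.673352
= 52.858 kg*m^2

52.858 kg*m^2


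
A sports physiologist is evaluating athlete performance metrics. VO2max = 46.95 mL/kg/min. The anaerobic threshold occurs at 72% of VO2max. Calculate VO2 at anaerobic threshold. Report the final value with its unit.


AT fraction = 72 / 100 = 0.72
AT VO2 = 46.95 * 0.72
= 33.8 mL/kg/min

33.8 mL/kg/min


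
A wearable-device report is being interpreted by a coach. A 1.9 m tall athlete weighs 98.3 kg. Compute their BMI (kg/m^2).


height^2 = 3.61 m^2
BMI = 98.3 / 3.61 = 27.23 kg/m^2

27.23 kg/m^2


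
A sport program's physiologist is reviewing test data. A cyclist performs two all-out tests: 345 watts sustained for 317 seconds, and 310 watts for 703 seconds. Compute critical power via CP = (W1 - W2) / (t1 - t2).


W1 = P1 * t1 = 345 * 317 = 109365 J
W2 = P2 * t2 = 310 * 703 = 217930 J
CP = (109365 - 217930) / (317 - 703)
= 281.26 W

281.26 W


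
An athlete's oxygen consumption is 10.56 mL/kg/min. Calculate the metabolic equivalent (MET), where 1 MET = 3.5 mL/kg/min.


MET = VO2 / 3.5
= 10.56 / 3.5
= 3.02 METs

3.02 METs


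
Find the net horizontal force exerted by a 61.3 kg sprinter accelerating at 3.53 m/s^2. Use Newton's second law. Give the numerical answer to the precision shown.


Newton's second law: F = m * a
F = 61.3 * 3.53 = 216.39 N

216.39 N


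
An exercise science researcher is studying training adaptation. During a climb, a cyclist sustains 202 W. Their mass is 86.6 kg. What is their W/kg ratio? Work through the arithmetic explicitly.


Power-to-weight = 202 W / 86.6 kg
= 2.333 W/kg

2.333 W/kg


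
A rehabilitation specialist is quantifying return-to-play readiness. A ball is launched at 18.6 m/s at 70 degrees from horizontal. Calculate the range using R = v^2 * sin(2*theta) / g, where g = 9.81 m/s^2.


sin(2 * 70) = sin(140) = 0.642788
v^2 = 18.6^2 = 345.96
R = 345.96 * 0.642788 / 9.81
= 22.669 m

22.669 m


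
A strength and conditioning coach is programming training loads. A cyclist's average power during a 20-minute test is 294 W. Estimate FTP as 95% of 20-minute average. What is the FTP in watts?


FTP = 20-min power * 0.95
= 294 * 0.95
= 279.3 W

279.3 W


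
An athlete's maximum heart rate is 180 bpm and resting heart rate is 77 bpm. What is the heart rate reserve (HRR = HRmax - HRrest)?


HRR = HRmax - HRrest
= 180 - 77
= 103 bpm

103 bpm


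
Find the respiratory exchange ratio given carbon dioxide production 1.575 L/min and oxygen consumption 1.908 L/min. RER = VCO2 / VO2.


VCO2 = 1.575 L/min
VO2 = 1.908 L/min
RER = 1.575 / 1.908 = 0.8255

0.8255


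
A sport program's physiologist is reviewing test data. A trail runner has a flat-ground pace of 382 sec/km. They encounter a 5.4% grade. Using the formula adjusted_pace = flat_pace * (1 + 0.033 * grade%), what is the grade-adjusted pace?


Grade factor = 1 + 0.033 * 5.4 = 1.1782
Adjusted = 382 * 1.1782 = 450.07 sec/km

450.07 s/km


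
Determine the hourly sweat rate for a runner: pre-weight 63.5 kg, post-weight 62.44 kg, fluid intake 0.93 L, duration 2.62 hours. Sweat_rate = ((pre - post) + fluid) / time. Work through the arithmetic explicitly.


Mass lost = 63.5 - 62.44 = 1.06 kg
Add fluid consumed: 1.06 + 0.93 = 1.99 L total sweat
Sweat rate = 1.99 / 2.62 = 0.76 L/h

0.76 L/h


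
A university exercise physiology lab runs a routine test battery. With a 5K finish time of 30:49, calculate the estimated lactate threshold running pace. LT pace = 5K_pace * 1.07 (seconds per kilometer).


Race duration = 1849 s for 5 km
Average pace = 1849 / 5 = 369.8 s/km
LT pace = 369.8 * 1.07
= 395.69 s/km

395.69 s/km


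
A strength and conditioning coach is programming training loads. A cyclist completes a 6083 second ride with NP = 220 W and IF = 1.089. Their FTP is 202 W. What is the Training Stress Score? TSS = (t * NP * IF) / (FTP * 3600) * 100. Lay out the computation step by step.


t * NP * IF = 6083 * 220 * 1.089 = 1457365.14
FTP * 3600 = 727200
TSS = (1457365.14 / 727200) * 100 = 200.41

200.41 TSS


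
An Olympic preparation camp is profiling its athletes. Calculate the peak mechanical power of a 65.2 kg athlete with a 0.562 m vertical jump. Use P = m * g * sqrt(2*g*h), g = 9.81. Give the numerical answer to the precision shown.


First, sqrt(2gh) = sqrt(2 * 9.81 * 0.562)
= sqrt(11.02644) = 3.320608 m/s
Power = 65.2 * 9.81 * 3.320608 = 2123.9 W

2123.9 W


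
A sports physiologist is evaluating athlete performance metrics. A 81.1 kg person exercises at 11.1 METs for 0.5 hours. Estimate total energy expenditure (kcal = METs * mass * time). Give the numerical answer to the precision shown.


Energy = METs * mass(kg) * time(h)
= 11.1 * 81.1 * 0.5
= 450.11 kcal

450.11 kcal


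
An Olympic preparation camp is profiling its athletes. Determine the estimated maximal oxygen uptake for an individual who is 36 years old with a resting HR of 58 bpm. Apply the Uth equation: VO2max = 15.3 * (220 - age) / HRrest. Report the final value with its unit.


HRmax = 220 - 36 = 184
VO2max = 15.3 * (184 / 58)
= 15.3 * 3.1724
= 48.54 mL/kg/min

48.54 mL/kg/min


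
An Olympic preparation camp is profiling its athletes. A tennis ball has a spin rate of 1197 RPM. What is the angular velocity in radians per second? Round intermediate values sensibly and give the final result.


Convert RPM to rad/s: multiply by 2*pi and divide by 60
omega = 1197 * 2 * pi / 60
= 125.35 rad/s

125.35 rad/s


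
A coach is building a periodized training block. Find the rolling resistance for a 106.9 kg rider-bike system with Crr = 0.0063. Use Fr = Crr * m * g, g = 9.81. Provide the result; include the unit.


m * g = 106.9 * 9.81 = 1048.689 N
Fr = 0.0063 * 1048.689 = 6.607 N

6.607 N


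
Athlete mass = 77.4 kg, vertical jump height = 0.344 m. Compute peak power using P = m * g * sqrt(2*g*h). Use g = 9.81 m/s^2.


sqrt(2 * 9.81 * 0.344) = sqrt(6.74928) = 2.597938 m/s
P = 77.4 * 9.81 * 2.597938
= 1972.6 W

1972.6 W


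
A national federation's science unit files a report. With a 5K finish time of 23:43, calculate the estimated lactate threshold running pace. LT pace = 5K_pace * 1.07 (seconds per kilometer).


Race duration = 1423 s for 5 km
Average pace = 1423 / 5 = 284.6 s/km
LT pace = 284.6 * 1.07
= 304.52 s/km

304.52 s/km
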